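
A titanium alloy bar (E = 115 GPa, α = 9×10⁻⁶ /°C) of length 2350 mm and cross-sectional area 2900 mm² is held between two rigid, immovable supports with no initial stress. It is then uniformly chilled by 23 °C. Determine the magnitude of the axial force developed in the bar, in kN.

Full restraint means ε = 0, so the stress is σ = EαΔT = 115×10³ × 9×10⁻⁶ × 23 = 23.8 MPa.
Axial force P = σA = 23.8 × 2900 = 69030 N = 69.03 kN, tensile.

P ≈ 69 kN (tensile)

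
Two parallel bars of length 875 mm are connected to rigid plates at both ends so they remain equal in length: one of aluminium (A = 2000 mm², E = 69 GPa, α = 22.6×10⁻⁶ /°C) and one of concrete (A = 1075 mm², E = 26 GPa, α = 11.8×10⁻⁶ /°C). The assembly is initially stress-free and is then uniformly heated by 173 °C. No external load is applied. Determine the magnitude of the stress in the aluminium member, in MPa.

σ ≈ 21.7 MPa (compressive)

Both members must finish at the same length. With the larger α, the aluminium tends to over-expand; the plates restrain it, putting the aluminium in compression and the concrete in tension. With no external load the two internal forces are equal and opposite, magnitude P.
Compatibility of the two members (thermal + elastic change equal): (α₁ − α₂)ΔT = P·[1/(A₁E₁) + 1/(A₂E₂)].
|α₁ − α₂|·ΔT = 10.8×10⁻⁶ × 173 = 0.001868.
1/(A₁E₁) + 1/(A₂E₂) = 1/(2000×69×10³) + 1/(1075×26×10³) = 4.302×10⁻⁸ N⁻¹.
P = 0.001868 / 4.302×10⁻⁸ = 43430 N = 43.43 kN.
σ_{aluminium} = P/A₁ = 43430/2000 = 21.71 MPa, compressive.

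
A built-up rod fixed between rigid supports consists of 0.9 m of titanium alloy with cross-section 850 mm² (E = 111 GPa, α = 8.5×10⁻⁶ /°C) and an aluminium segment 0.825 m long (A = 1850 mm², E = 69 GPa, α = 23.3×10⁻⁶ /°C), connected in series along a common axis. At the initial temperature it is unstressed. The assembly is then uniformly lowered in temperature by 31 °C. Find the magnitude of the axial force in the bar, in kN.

If the supports were absent, the total length change would be Σ αᵢΔT Lᵢ = 8.5×10⁻⁶×31×900 + 23.3×10⁻⁶×31×825 = 0.833 mm.
The walls prevent any net length change, so an axial force P (same in every segment) develops. Compatibility: P · Σ Lᵢ/(AᵢEᵢ) = δ_free.
Σ Lᵢ/(AᵢEᵢ) = 900/(850×111×10³) + 825/(1850×69×10³) = 1.6×10⁻⁵ mm/N.
So P = 0.833 / 1.6×10⁻⁵ = 52.06 kN, tensile.

P ≈ 52.1 kN (tensile)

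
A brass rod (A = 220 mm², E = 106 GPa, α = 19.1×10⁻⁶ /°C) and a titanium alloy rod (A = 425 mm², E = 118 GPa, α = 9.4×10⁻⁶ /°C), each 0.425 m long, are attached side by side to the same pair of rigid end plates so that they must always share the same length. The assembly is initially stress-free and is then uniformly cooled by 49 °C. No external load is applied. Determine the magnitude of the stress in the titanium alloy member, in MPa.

Equilibrium of a rigid end plate with no external load gives equal and opposite internal forces ±P in the two members. Since α_{brass} > α_{titanium alloy}, cooling drives the brass into tension and the titanium alloy into compression.
Equating the net (thermal + elastic) strains gives |α₁ − α₂|·ΔT = P·[1/(A₁E₁) + 1/(A₂E₂)].
|α₁ − α₂|·ΔT = 9.7×10⁻⁶ × 49 = 0.0004753.
1/(A₁E₁) + 1/(A₂E₂) = 1/(220×106×10³) + 1/(425×118×10³) = 6.282×10⁻⁸ N⁻¹.
P = 0.0004753 / 6.282×10⁻⁸ = 7566 N = 7.566 kN.
σ_{titanium alloy} = P/A₂ = 7566/425 = 17.8 MPa, compressive.

σ ≈ 17.8 MPa (compressive)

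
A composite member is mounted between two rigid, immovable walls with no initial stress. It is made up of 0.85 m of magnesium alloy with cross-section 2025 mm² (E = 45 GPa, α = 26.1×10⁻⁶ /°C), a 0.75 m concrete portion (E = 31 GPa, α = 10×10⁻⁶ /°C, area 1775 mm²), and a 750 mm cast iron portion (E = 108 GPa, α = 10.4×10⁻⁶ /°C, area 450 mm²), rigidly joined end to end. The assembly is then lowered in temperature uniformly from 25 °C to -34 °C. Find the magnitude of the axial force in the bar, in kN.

P ≈ 57.6 kN (tensile)

Free thermal contraction of the whole bar: Σ αᵢΔT Lᵢ = 26.1×10⁻⁶×59×850 + 10×10⁻⁶×59×750 + 10.4×10⁻⁶×59×750 = 2.212 mm.
The rigid supports impose zero overall length change; the single axial force P common to all segments must satisfy P Σ Lᵢ/(AᵢEᵢ) = δ_free.
The series flexibility is Σ Lᵢ/(AᵢEᵢ) = 850/(2025×45×10³) + 750/(1775×31×10³) + 750/(450×108×10³) = 3.839×10⁻⁵ mm/N.
Hence P = δ_free / Σ(L/AE) = 2.212/3.839×10⁻⁵ = 57.61 kN (tensile).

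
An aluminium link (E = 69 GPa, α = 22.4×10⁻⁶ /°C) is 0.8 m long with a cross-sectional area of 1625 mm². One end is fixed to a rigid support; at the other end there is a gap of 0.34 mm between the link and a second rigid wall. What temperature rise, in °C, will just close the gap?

Contact occurs when the free expansion equals the gap: αΔT L = 0.34 mm.
ΔT = 0.34 / (22.4×10⁻⁶ × 800) = 18.97 °C.

ΔT ≈ 19 °C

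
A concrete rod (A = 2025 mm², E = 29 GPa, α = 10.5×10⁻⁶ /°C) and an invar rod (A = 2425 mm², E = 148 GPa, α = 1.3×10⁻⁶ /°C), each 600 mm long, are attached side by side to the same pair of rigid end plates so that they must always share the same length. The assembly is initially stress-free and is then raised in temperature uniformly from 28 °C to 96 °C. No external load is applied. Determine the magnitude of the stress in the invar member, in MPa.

The concrete has the larger α, so on heating it would change length more than the invar if both were free. The rigid plates force a common final length, so the concrete is put into compression and the invar into tension, with equal and opposite forces P (no external load).
Setting the final lengths equal and cancelling L: (α₁ − α₂)ΔT = P/(A₁E₁) + P/(A₂E₂).
|α₁ − α₂|·ΔT = 9.2×10⁻⁶ × 68 = 0.0006256.
1/(A₁E₁) + 1/(A₂E₂) = 1/(2025×29×10³) + 1/(2425×148×10³) = 1.981×10⁻⁸ N⁻¹.
So P = 0.0006256 / 1.981×10⁻⁸ = 31.57 kN.
σ_{invar} = P/A₂ = 31570/2425 = 13.02 MPa, tensile.

σ ≈ 13 MPa (tensile)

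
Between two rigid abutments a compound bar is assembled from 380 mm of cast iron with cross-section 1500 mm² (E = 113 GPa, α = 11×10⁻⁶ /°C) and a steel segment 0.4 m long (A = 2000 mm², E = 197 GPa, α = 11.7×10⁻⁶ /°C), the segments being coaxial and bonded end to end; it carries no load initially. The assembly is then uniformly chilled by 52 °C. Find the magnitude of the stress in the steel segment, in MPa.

Free thermal contraction of the whole bar: Σ αᵢΔT Lᵢ = 11×10⁻⁶×52×380 + 11.7×10⁻⁶×52×400 = 0.4607 mm.
The rigid supports impose zero overall length change; the single axial force P common to all segments must satisfy P Σ Lᵢ/(AᵢEᵢ) = δ_free.
Σ Lᵢ/(AᵢEᵢ) = 380/(1500×113×10³) + 400/(2000×197×10³) = 3.257×10⁻⁶ mm/N.
So P = 0.4607 / 3.257×10⁻⁶ = 141.5 kN, tensile.
σ_{steel} = P / A = 141500 / 2000 = 70.73 MPa.

σ ≈ 70.7 MPa (tensile)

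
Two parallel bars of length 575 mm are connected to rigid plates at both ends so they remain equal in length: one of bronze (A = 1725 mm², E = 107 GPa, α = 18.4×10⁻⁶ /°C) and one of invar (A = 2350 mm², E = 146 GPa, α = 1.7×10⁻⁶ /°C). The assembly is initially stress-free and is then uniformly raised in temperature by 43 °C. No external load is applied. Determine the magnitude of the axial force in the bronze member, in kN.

Both members must finish at the same length. With the larger α, the bronze tends to over-expand; the plates restrain it, putting the bronze in compression and the invar in tension. With no external load the two internal forces are equal and opposite, magnitude P.
Setting the final lengths equal and cancelling L: (α₁ − α₂)ΔT = P/(A₁E₁) + P/(A₂E₂).
|α₁ − α₂|·ΔT = 16.7×10⁻⁶ × 43 = 0.0007181.
1/(A₁E₁) + 1/(A₂E₂) = 1/(1725×107×10³) + 1/(2350×146×10³) = 8.332×10⁻⁹ N⁻¹.
P = 0.0007181 / 8.332×10⁻⁹ = 86180 N = 86.18 kN.

P ≈ 86.2 kN (compressive in the bronze)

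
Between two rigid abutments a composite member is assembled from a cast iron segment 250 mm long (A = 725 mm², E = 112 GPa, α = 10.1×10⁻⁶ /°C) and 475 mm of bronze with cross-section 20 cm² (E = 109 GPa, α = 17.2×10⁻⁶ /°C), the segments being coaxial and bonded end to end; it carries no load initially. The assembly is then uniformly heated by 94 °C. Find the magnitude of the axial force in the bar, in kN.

With the walls removed the bar would change length by δ_free = Σ αᵢΔT Lᵢ = 10.1×10⁻⁶×94×250 + 17.2×10⁻⁶×94×475 = 1.005 mm.
The rigid supports impose zero overall length change; the single axial force P common to all segments must satisfy P Σ Lᵢ/(AᵢEᵢ) = δ_free.
The series flexibility is Σ Lᵢ/(AᵢEᵢ) = 250/(725×112×10³) + 475/(2000×109×10³) = 5.258×10⁻⁶ mm/N.
So P = 1.005 / 5.258×10⁻⁶ = 191.2 kN, compressive.

P ≈ 191 kN (compressive)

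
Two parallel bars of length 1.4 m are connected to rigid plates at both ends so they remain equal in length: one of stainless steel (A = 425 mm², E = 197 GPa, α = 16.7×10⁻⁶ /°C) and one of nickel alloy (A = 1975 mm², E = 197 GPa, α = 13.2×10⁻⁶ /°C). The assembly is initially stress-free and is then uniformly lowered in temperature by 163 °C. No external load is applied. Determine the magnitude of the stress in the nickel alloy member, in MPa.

σ ≈ 19.9 MPa (compressive)

The stainless steel has the larger α, so on cooling it would change length more than the nickel alloy if both were free. The rigid plates force a common final length, so the stainless steel is put into tension and the nickel alloy into compression, with equal and opposite forces P (no external load).
Compatibility of the two members (thermal + elastic change equal): (α₁ − α₂)ΔT = P·[1/(A₁E₁) + 1/(A₂E₂)].
|α₁ − α₂|·ΔT = 3.5×10⁻⁶ × 163 = 0.0005705.
1/(A₁E₁) + 1/(A₂E₂) = 1/(425×197×10³) + 1/(1975×197×10³) = 1.451×10⁻⁸ N⁻¹.
P = 0.0005705 / 1.451×10⁻⁸ = 39310 N = 39.31 kN.
σ_{nickel alloy} = P/A₂ = 39310/1975 = 19.9 MPa, compressive.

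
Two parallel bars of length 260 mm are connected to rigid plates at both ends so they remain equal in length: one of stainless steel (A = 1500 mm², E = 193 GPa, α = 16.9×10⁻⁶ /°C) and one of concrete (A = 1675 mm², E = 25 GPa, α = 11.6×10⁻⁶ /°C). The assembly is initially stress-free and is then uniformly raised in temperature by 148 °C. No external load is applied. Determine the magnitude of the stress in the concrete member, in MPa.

σ ≈ 17.1 MPa (tensile)

Equilibrium of a rigid end plate with no external load gives equal and opposite internal forces ±P in the two members. Since α_{stainless steel} > α_{concrete}, heating drives the stainless steel into compression and the concrete into tension.
Setting the final lengths equal and cancelling L: (α₁ − α₂)ΔT = P/(A₁E₁) + P/(A₂E₂).
|α₁ − α₂|·ΔT = 5.3×10⁻⁶ × 148 = 0.0007844.
1/(A₁E₁) + 1/(A₂E₂) = 1/(1500×193×10³) + 1/(1675×25×10³) = 2.733×10⁻⁸ N⁻¹.
So P = 0.0007844 / 2.733×10⁻⁸ = 28.7 kN.
σ_{concrete} = P/A₂ = 28700/1675 = 17.13 MPa, tensile.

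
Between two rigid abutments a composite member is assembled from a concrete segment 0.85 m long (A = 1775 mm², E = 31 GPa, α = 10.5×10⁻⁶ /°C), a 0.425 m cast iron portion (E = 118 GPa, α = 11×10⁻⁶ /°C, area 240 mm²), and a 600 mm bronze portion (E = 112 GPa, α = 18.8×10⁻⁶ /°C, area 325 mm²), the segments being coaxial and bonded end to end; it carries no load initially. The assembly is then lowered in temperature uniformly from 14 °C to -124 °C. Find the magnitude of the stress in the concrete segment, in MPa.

With the walls removed the bar would change length by δ_free = Σ αᵢΔT Lᵢ = 10.5×10⁻⁶×138×850 + 11×10⁻⁶×138×425 + 18.8×10⁻⁶×138×600 = 3.433 mm.
The walls prevent any net length change, so an axial force P (same in every segment) develops. Compatibility: P · Σ Lᵢ/(AᵢEᵢ) = δ_free.
Σ Lᵢ/(AᵢEᵢ) = 850/(1775×31×10³) + 425/(240×118×10³) + 600/(325×112×10³) = 4.694×10⁻⁵ mm/N.
Hence P = δ_free / Σ(L/AE) = 3.433/4.694×10⁻⁵ = 73.15 kN (tensile).
σ_{concrete} = P / A = 73150 / 1775 = 41.21 MPa.

σ ≈ 41.2 MPa (tensile)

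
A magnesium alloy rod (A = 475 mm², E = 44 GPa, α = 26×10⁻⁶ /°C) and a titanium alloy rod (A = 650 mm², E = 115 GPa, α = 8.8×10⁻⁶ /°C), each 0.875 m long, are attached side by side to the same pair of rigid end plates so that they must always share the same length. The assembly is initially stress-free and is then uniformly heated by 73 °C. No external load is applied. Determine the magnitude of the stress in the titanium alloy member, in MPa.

Both members must finish at the same length. With the larger α, the magnesium alloy tends to over-expand; the plates restrain it, putting the magnesium alloy in compression and the titanium alloy in tension. With no external load the two internal forces are equal and opposite, magnitude P.
Equating the net (thermal + elastic) strains gives |α₁ − α₂|·ΔT = P·[1/(A₁E₁) + 1/(A₂E₂)].
|α₁ − α₂|·ΔT = 17.2×10⁻⁶ × 73 = 0.001256.
1/(A₁E₁) + 1/(A₂E₂) = 1/(475×44×10³) + 1/(650×115×10³) = 6.122×10⁻⁸ N⁻¹.
P = 0.001256 / 6.122×10⁻⁸ = 20510 N = 20.51 kN.
σ_{titanium alloy} = P/A₂ = 20510/650 = 31.55 MPa, tensile.

σ ≈ 31.6 MPa (tensile)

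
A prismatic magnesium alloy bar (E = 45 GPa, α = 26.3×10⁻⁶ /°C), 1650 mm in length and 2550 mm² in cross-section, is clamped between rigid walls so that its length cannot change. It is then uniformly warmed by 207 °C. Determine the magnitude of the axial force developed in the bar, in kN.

Full restraint means ε = 0, so the stress is σ = EαΔT = 45×10³ × 26.3×10⁻⁶ × 207 = 245 MPa.
P = AEαΔT = 2550 × 45×10³ × 26.3×10⁻⁶ × 207 = 624.7 kN (compressive).

P ≈ 625 kN (compressive)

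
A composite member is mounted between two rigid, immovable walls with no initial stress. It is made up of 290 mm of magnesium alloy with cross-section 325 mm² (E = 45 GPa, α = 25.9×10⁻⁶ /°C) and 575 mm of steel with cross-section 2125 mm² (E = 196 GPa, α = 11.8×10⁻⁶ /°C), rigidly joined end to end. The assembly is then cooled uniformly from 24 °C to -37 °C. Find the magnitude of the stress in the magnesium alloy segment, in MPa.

σ ≈ 127 MPa (tensile)

Free thermal contraction of the whole bar: Σ αᵢΔT Lᵢ = 25.9×10⁻⁶×61×290 + 11.8×10⁻⁶×61×575 = 0.8721 mm.
The walls prevent any net length change, so an axial force P (same in every segment) develops. Compatibility: P · Σ Lᵢ/(AᵢEᵢ) = δ_free.
Σ Lᵢ/(AᵢEᵢ) = 290/(325×45×10³) + 575/(2125×196×10³) = 2.121×10⁻⁵ mm/N.
So P = 0.8721 / 2.121×10⁻⁵ = 41.12 kN, tensile.
σ_{magnesium alloy} = P / A = 41120 / 325 = 126.5 MPa.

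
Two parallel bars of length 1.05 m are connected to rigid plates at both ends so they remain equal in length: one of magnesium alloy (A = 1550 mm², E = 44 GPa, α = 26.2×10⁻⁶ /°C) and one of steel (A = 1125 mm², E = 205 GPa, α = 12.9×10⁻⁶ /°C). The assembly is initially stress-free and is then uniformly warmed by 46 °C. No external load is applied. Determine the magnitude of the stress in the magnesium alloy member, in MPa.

σ ≈ 20.8 MPa (compressive)

Equilibrium of a rigid end plate with no external load gives equal and opposite internal forces ±P in the two members. Since α_{magnesium alloy} > α_{steel}, heating drives the magnesium alloy into compression and the steel into tension.
Equating the net (thermal + elastic) strains gives |α₁ − α₂|·ΔT = P·[1/(A₁E₁) + 1/(A₂E₂)].
|α₁ − α₂|·ΔT = 13.3×10⁻⁶ × 46 = 0.0006118.
1/(A₁E₁) + 1/(A₂E₂) = 1/(1550×44×10³) + 1/(1125×205×10³) = 1.9×10⁻⁸ N⁻¹.
P = 0.0006118 / 1.9×10⁻⁸ = 32200 N = 32.2 kN.
σ_{magnesium alloy} = P/A₁ = 32200/1550 = 20.78 MPa, compressive.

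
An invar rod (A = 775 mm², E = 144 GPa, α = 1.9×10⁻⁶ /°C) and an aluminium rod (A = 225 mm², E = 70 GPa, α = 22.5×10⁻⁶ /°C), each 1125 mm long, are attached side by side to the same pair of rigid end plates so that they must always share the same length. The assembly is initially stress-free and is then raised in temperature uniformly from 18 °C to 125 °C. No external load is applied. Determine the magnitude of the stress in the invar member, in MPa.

σ ≈ 39.3 MPa (tensile)

Equilibrium of a rigid end plate with no external load gives equal and opposite internal forces ±P in the two members. Since α_{aluminium} > α_{invar}, heating drives the aluminium into compression and the invar into tension.
Compatibility of the two members (thermal + elastic change equal): (α₁ − α₂)ΔT = P·[1/(A₁E₁) + 1/(A₂E₂)].
|α₁ − α₂|·ΔT = 20.6×10⁻⁶ × 107 = 0.002204.
1/(A₁E₁) + 1/(A₂E₂) = 1/(775×144×10³) + 1/(225×70×10³) = 7.245×10⁻⁸ N⁻¹.
P = 0.002204 / 7.245×10⁻⁸ = 30420 N = 30.42 kN.
σ_{invar} = P/A₁ = 30420/775 = 39.26 MPa, tensile.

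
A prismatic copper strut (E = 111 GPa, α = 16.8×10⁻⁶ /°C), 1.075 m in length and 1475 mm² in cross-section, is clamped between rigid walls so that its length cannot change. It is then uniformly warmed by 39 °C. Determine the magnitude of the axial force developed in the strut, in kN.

P ≈ 107 kN (compressive)

The ends cannot move, so σ = EαΔT = 111×10³ × 16.8×10⁻⁶ × 39 = 72.73 MPa.
Axial force P = σA = 72.73 × 1475 = 107300 N = 107.3 kN, compressive.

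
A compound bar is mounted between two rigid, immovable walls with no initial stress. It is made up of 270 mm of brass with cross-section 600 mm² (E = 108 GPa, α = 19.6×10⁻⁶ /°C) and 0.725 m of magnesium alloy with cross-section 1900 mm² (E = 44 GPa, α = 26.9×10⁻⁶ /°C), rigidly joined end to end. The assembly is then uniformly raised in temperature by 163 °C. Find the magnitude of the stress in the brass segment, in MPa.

σ ≈ 525 MPa (compressive)

With the walls removed the bar would change length by δ_free = Σ αᵢΔT Lᵢ = 19.6×10⁻⁶×163×270 + 26.9×10⁻⁶×163×725 = 4.042 mm.
The rigid supports impose zero overall length change; the single axial force P common to all segments must satisfy P Σ Lᵢ/(AᵢEᵢ) = δ_free.
Σ Lᵢ/(AᵢEᵢ) = 270/(600×108×10³) + 725/(1900×44×10³) = 1.284×10⁻⁵ mm/N.
So P = 4.042 / 1.284×10⁻⁵ = 314.8 kN, compressive.
σ_{brass} = P / A = 314800 / 600 = 524.6 MPa.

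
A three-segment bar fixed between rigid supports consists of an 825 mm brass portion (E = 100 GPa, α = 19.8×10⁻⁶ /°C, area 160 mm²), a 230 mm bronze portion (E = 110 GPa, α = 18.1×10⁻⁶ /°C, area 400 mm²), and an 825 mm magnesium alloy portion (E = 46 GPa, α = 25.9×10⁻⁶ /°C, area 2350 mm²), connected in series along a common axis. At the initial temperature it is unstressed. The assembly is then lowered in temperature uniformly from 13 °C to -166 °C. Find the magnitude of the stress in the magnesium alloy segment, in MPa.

σ ≈ 49.5 MPa (tensile)

If the supports were absent, the total length change would be Σ αᵢΔT Lᵢ = 19.8×10⁻⁶×179×825 + 18.1×10⁻⁶×179×230 + 25.9×10⁻⁶×179×825 = 7.494 mm.
The rigid supports impose zero overall length change; the single axial force P common to all segments must satisfy P Σ Lᵢ/(AᵢEᵢ) = δ_free.
The series flexibility is Σ Lᵢ/(AᵢEᵢ) = 825/(160×100×10³) + 230/(400×110×10³) + 825/(2350×46×10³) = 6.442×10⁻⁵ mm/N.
Hence P = δ_free / Σ(L/AE) = 7.494/6.442×10⁻⁵ = 116.3 kN (tensile).
σ_{magnesium alloy} = P / A = 116300 / 2350 = 49.5 MPa.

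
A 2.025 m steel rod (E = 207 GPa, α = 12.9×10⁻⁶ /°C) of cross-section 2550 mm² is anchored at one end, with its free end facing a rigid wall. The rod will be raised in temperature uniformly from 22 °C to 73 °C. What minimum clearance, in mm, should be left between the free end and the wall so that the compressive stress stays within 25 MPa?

With no wall the rod would lengthen by αΔT L = 12.9×10⁻⁶ × 51 × 2025 = 1.332 mm.
At the allowable stress the elastic shortening the wall may impose is σL/E = 25 × 2025 / (207×10³) = 0.2446 mm.
So the gap has to take up the difference, g_min = δ_free − σL/E = 1.332 − 0.2446 = 1.088 mm.

g ≈ 1.09 mm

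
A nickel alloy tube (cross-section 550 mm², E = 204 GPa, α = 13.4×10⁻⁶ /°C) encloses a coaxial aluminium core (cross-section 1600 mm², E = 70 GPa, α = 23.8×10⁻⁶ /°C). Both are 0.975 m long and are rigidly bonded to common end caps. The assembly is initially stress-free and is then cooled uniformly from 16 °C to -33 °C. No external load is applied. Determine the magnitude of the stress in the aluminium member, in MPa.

σ ≈ 17.9 MPa (tensile)

Both members must finish at the same length. With the larger α, the aluminium tends to over-contract; the plates restrain it, putting the aluminium in tension and the nickel alloy in compression. With no external load the two internal forces are equal and opposite, magnitude P.
Compatibility of the two members (thermal + elastic change equal): (α₁ − α₂)ΔT = P·[1/(A₁E₁) + 1/(A₂E₂)].
|α₁ − α₂|·ΔT = 10.4×10⁻⁶ × 49 = 0.0005096.
1/(A₁E₁) + 1/(A₂E₂) = 1/(550×204×10³) + 1/(1600×70×10³) = 1.784×10⁻⁸ N⁻¹.
P = 0.0005096 / 1.784×10⁻⁸ = 28560 N = 28.56 kN.
σ_{aluminium} = P/A₂ = 28560/1600 = 17.85 MPa, tensile.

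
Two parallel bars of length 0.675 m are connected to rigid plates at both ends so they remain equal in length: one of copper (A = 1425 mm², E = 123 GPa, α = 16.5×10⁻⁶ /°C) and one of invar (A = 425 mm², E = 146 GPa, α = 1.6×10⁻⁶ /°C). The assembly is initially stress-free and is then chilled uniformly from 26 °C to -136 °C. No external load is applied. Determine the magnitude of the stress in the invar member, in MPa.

σ ≈ 260 MPa (compressive)

Equilibrium of a rigid end plate with no external load gives equal and opposite internal forces ±P in the two members. Since α_{copper} > α_{invar}, cooling drives the copper into tension and the invar into compression.
Setting the final lengths equal and cancelling L: (α₁ − α₂)ΔT = P/(A₁E₁) + P/(A₂E₂).
|α₁ − α₂|·ΔT = 14.9×10⁻⁶ × 162 = 0.002414.
1/(A₁E₁) + 1/(A₂E₂) = 1/(1425×123×10³) + 1/(425×146×10³) = 2.182×10⁻⁸ N⁻¹.
So P = 0.002414 / 2.182×10⁻⁸ = 110.6 kN.
σ_{invar} = P/A₂ = 110600/425 = 260.3 MPa, compressive.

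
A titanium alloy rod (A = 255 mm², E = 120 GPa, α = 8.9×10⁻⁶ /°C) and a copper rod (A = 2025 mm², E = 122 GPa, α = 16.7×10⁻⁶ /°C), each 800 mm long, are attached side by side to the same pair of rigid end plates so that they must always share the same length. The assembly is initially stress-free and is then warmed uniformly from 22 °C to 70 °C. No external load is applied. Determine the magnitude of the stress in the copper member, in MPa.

The copper has the larger α, so on heating it would change length more than the titanium alloy if both were free. The rigid plates force a common final length, so the copper is put into compression and the titanium alloy into tension, with equal and opposite forces P (no external load).
Equating the net (thermal + elastic) strains gives |α₁ − α₂|·ΔT = P·[1/(A₁E₁) + 1/(A₂E₂)].
|α₁ − α₂|·ΔT = 7.8×10⁻⁶ × 48 = 0.0003744.
1/(A₁E₁) + 1/(A₂E₂) = 1/(255×120×10³) + 1/(2025×122×10³) = 3.673×10⁻⁸ N⁻¹.
So P = 0.0003744 / 3.673×10⁻⁸ = 10.19 kN.
σ_{copper} = P/A₂ = 10190/2025 = 5.034 MPa, compressive.

σ ≈ 5.03 MPa (compressive)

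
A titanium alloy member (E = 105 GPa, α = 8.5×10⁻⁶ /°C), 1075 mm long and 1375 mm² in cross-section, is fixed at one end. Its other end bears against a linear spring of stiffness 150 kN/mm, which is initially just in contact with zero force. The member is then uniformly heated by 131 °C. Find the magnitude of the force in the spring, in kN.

The unrestrained thermal change is αΔT L = 8.5×10⁻⁶ × 131 × 1075 = 1.197 mm.
With a force P in the spring, the elastic change of the member is PL/(AE) and that of the spring is P/k; compatibility requires their sum to equal δ_free.
So P = δ_free / [L/(AE) + 1/k] = 1.197 / [ 1075/(1375×105×10³) + 1/(150×10³) ].
P = 1.197 / 1.411×10⁻⁵ = 84820 N.

P ≈ 84.8 kN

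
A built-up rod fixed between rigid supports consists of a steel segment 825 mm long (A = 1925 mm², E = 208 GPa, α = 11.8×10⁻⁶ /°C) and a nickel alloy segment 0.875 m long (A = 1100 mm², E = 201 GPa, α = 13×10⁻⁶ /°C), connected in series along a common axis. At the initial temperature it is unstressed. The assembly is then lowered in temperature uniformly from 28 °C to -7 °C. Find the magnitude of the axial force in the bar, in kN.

P ≈ 123 kN (tensile)

Free thermal contraction of the whole bar: Σ αᵢΔT Lᵢ = 11.8×10⁻⁶×35×825 + 13×10⁻⁶×35×875 = 0.7389 mm.
The rigid supports impose zero overall length change; the single axial force P common to all segments must satisfy P Σ Lᵢ/(AᵢEᵢ) = δ_free.
The series flexibility is Σ Lᵢ/(AᵢEᵢ) = 825/(1925×208×10³) + 875/(1100×201×10³) = 6.018×10⁻⁶ mm/N.
Hence P = δ_free / Σ(L/AE) = 0.7389/6.018×10⁻⁶ = 122.8 kN (tensile).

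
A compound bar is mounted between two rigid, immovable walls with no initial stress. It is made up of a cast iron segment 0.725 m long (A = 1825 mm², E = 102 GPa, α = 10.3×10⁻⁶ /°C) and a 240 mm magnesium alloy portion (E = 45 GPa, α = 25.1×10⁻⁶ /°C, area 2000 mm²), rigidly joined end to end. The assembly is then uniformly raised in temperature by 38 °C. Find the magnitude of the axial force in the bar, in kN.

P ≈ 78.1 kN (compressive)

If the supports were absent, the total length change would be Σ αᵢΔT Lᵢ = 10.3×10⁻⁶×38×725 + 25.1×10⁻⁶×38×240 = 0.5127 mm.
The walls prevent any net length change, so an axial force P (same in every segment) develops. Compatibility: P · Σ Lᵢ/(AᵢEᵢ) = δ_free.
Σ Lᵢ/(AᵢEᵢ) = 725/(1825×102×10³) + 240/(2000×45×10³) = 6.561×10⁻⁶ mm/N.
P = 0.5127 / 6.561×10⁻⁶ = 78140 N = 78.14 kN, compressive.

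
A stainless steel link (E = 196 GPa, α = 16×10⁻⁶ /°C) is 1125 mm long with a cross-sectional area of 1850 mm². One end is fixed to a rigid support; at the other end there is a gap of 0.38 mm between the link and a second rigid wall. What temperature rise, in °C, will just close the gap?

Contact occurs when the free expansion equals the gap: αΔT L = 0.38 mm.
ΔT = 0.38 / (16×10⁻⁶ × 1125) = 21.11 °C.

ΔT ≈ 21.1 °C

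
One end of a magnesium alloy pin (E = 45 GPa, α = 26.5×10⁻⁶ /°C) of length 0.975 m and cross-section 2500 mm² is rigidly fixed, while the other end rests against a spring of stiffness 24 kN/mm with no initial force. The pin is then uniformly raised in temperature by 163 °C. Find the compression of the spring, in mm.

The unrestrained thermal change is αΔT L = 26.5×10⁻⁶ × 163 × 975 = 4.212 mm.
With a force P in the spring, the elastic change of the pin is PL/(AE) and that of the spring is P/k; compatibility requires their sum to equal δ_free.
P [ L/(AE) + 1/k ] = δ_free → P [ 975/(2500×45×10³) + 1/(24×10³) ] = 4.212.
P = 4.212 / 5.033×10⁻⁵ = 83670 N.
Spring compression = P/k = 83670/(24×10³) = 3.486 mm.

δ ≈ 3.49 mm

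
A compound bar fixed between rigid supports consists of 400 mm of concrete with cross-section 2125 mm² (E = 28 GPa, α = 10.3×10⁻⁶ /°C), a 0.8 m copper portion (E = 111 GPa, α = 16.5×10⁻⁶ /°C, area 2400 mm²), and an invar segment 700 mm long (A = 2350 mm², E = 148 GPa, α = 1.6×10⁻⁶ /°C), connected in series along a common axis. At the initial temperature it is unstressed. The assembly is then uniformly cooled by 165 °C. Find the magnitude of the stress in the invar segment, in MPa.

σ ≈ 110 MPa (tensile)

With the walls removed the bar would change length by δ_free = Σ αᵢΔT Lᵢ = 10.3×10⁻⁶×165×400 + 16.5×10⁻⁶×165×800 + 1.6×10⁻⁶×165×700 = 3.043 mm.
The rigid supports impose zero overall length change; the single axial force P common to all segments must satisfy P Σ Lᵢ/(AᵢEᵢ) = δ_free.
The series flexibility is Σ Lᵢ/(AᵢEᵢ) = 400/(2125×28×10³) + 800/(2400×111×10³) + 700/(2350×148×10³) = 1.174×10⁻⁵ mm/N.
So P = 3.043 / 1.174×10⁻⁵ = 259.2 kN, tensile.
σ_{invar} = P / A = 259200 / 2350 = 110.3 MPa.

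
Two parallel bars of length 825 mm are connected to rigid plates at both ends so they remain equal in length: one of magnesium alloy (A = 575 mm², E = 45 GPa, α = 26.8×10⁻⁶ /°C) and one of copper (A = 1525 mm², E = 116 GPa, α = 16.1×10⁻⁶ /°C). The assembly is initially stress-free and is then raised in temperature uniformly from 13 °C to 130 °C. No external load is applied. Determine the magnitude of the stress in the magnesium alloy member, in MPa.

The magnesium alloy has the larger α, so on heating it would change length more than the copper if both were free. The rigid plates force a common final length, so the magnesium alloy is put into compression and the copper into tension, with equal and opposite forces P (no external load).
Setting the final lengths equal and cancelling L: (α₁ − α₂)ΔT = P/(A₁E₁) + P/(A₂E₂).
|α₁ − α₂|·ΔT = 10.7×10⁻⁶ × 117 = 0.001252.
1/(A₁E₁) + 1/(A₂E₂) = 1/(575×45×10³) + 1/(1525×116×10³) = 4.43×10⁻⁸ N⁻¹.
P = 0.001252 / 4.43×10⁻⁸ = 28260 N = 28.26 kN.
σ_{magnesium alloy} = P/A₁ = 28260/575 = 49.15 MPa, compressive.

σ ≈ 49.1 MPa (compressive)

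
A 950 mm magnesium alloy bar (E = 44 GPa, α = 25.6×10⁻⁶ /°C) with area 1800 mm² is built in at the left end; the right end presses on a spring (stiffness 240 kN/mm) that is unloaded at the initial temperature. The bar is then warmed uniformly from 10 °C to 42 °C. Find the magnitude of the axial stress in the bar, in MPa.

The unrestrained thermal change is αΔT L = 25.6×10⁻⁶ × 32 × 950 = 0.7782 mm.
With a force P in the spring, the elastic change of the bar is PL/(AE) and that of the spring is P/k; compatibility requires their sum to equal δ_free.
So P = δ_free / [L/(AE) + 1/k] = 0.7782 / [ 950/(1800×44×10³) + 1/(240×10³) ].
P = 0.7782 / 1.616×10⁻⁵ = 48150 N.
σ = P/A = 48150/1800 = 26.75 MPa.

σ ≈ 26.8 MPa (compressive)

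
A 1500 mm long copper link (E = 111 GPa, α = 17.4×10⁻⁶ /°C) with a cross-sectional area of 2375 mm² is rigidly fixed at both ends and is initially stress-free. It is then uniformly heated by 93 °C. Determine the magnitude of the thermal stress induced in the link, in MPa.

σ ≈ 180 MPa (compressive)

Because both ends are immovable the net strain is zero, and the suppressed thermal strain is αΔT = 17.4×10⁻⁶ × 93 = 1618.2×10⁻⁶.
The stress required to suppress this strain is σ = Eε = 111×10³ × 1618.2×10⁻⁶ = 179.6 MPa, compressive since the link is trying to expand.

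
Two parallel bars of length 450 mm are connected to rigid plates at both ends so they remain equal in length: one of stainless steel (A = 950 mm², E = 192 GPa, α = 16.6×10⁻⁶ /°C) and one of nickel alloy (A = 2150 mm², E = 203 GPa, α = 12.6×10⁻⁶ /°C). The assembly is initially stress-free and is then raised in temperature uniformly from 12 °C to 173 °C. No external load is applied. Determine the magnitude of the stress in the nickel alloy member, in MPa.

Equilibrium of a rigid end plate with no external load gives equal and opposite internal forces ±P in the two members. Since α_{stainless steel} > α_{nickel alloy}, heating drives the stainless steel into compression and the nickel alloy into tension.
Compatibility of the two members (thermal + elastic change equal): (α₁ − α₂)ΔT = P·[1/(A₁E₁) + 1/(A₂E₂)].
|α₁ − α₂|·ΔT = 4×10⁻⁶ × 161 = 0.000644.
1/(A₁E₁) + 1/(A₂E₂) = 1/(950×192×10³) + 1/(2150×203×10³) = 7.774×10⁻⁹ N⁻¹.
P = 0.000644 / 7.774×10⁻⁹ = 82840 N = 82.84 kN.
σ_{nickel alloy} = P/A₂ = 82840/2150 = 38.53 MPa, tensile.

σ ≈ 38.5 MPa (tensile)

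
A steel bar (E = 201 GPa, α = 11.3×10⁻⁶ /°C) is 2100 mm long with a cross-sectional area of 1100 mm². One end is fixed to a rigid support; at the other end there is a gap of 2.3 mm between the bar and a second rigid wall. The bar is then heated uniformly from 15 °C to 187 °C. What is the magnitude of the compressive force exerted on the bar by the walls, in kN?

Unrestrained expansion: δ_free = αΔT L = 11.3×10⁻⁶ × 172 × 2100 = 4.082 mm.
The gap closes (δ_free > 2.3 mm) and the wall then resists a further 4.082 − 2.3 = 1.782 mm of expansion.
That suppressed elongation corresponds to σ = E·Δ/L = 201×10³ × 1.782/2100 = 170.5 MPa.
Force on the wall = σA = 170.5 × 1100 mm² = 187.6 kN.

P ≈ 188 kN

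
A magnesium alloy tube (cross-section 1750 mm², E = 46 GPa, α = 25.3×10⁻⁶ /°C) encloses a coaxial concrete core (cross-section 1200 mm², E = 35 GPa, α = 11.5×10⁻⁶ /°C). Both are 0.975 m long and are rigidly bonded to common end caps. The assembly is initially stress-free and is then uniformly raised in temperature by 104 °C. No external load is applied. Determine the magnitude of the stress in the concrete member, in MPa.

σ ≈ 33 MPa (tensile)

The magnesium alloy has the larger α, so on heating it would change length more than the concrete if both were free. The rigid plates force a common final length, so the magnesium alloy is put into compression and the concrete into tension, with equal and opposite forces P (no external load).
Setting the final lengths equal and cancelling L: (α₁ − α₂)ΔT = P/(A₁E₁) + P/(A₂E₂).
|α₁ − α₂|·ΔT = 13.8×10⁻⁶ × 104 = 0.001435.
1/(A₁E₁) + 1/(A₂E₂) = 1/(1750×46×10³) + 1/(1200×35×10³) = 3.623×10⁻⁸ N⁻¹.
P = 0.001435 / 3.623×10⁻⁸ = 39610 N = 39.61 kN.
σ_{concrete} = P/A₂ = 39610/1200 = 33.01 MPa, tensile.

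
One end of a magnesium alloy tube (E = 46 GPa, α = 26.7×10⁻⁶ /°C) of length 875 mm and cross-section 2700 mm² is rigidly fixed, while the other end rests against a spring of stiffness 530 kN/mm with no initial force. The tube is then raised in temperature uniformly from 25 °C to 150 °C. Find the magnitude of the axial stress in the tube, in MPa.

σ ≈ 121 MPa (compressive)

If the spring were absent the tube would lengthen by αΔT L = 26.7×10⁻⁶ × 125 × 875 = 2.92 mm.
With a force P in the spring, the elastic change of the tube is PL/(AE) and that of the spring is P/k; compatibility requires their sum to equal δ_free.
P [ L/(AE) + 1/k ] = δ_free → P [ 875/(2700×46×10³) + 1/(530×10³) ] = 2.92.
P = 2.92 / 8.932×10⁻⁶ = 327000 N.
σ = P/A = 327000/2700 = 121.1 MPa.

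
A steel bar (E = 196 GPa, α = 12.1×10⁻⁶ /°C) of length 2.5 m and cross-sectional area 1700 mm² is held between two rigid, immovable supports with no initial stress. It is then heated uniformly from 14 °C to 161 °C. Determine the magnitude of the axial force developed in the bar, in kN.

P ≈ 593 kN (compressive)

With zero net strain, σ = E·αΔT = 196 GPa × 12.1×10⁻⁶ × 147 = 348.6 MPa.
Axial force P = σA = 348.6 × 1700 = 592700 N = 592.7 kN, compressive.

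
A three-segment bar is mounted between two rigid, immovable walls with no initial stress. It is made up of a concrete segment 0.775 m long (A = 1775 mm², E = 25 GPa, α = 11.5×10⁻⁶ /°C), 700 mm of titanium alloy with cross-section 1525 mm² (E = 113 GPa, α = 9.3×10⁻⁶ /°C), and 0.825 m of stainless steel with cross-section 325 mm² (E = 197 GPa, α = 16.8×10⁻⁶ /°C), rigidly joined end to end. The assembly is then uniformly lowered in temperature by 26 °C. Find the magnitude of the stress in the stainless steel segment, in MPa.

With the walls removed the bar would change length by δ_free = Σ αᵢΔT Lᵢ = 11.5×10⁻⁶×26×775 + 9.3×10⁻⁶×26×700 + 16.8×10⁻⁶×26×825 = 0.7613 mm.
Since the ends are fixed, an axial force P builds up, equal in every segment, with P · Σ Lᵢ/(AᵢEᵢ) = δ_free.
The series flexibility is Σ Lᵢ/(AᵢEᵢ) = 775/(1775×25×10³) + 700/(1525×113×10³) + 825/(325×197×10³) = 3.441×10⁻⁵ mm/N.
P = 0.7613 / 3.441×10⁻⁵ = 22120 N = 22.12 kN, tensile.
σ_{stainless steel} = P / A = 22120 / 325 = 68.07 MPa.

σ ≈ 68.1 MPa (tensile)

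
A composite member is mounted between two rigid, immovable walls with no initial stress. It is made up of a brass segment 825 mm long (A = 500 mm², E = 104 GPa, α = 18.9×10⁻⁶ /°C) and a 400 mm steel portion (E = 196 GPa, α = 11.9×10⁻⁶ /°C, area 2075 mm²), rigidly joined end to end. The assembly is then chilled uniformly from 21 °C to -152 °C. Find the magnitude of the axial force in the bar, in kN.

If the supports were absent, the total length change would be Σ αᵢΔT Lᵢ = 18.9×10⁻⁶×173×825 + 11.9×10⁻⁶×173×400 = 3.521 mm.
Since the ends are fixed, an axial force P builds up, equal in every segment, with P · Σ Lᵢ/(AᵢEᵢ) = δ_free.
Σ Lᵢ/(AᵢEᵢ) = 825/(500×104×10³) + 400/(2075×196×10³) = 1.685×10⁻⁵ mm/N.
P = 3.521 / 1.685×10⁻⁵ = 209000 N = 209 kN, tensile.

P ≈ 209 kN (tensile)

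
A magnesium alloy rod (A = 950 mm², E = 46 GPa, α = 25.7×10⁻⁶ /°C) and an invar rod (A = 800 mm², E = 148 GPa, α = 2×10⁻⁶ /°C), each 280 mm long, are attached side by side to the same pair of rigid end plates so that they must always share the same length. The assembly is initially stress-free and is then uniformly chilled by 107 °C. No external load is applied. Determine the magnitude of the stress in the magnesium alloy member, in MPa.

σ ≈ 85.2 MPa (tensile)

Both members must finish at the same length. With the larger α, the magnesium alloy tends to over-contract; the plates restrain it, putting the magnesium alloy in tension and the invar in compression. With no external load the two internal forces are equal and opposite, magnitude P.
Compatibility of the two members (thermal + elastic change equal): (α₁ − α₂)ΔT = P·[1/(A₁E₁) + 1/(A₂E₂)].
|α₁ − α₂|·ΔT = 23.7×10⁻⁶ × 107 = 0.002536.
1/(A₁E₁) + 1/(A₂E₂) = 1/(950×46×10³) + 1/(800×148×10³) = 3.133×10⁻⁸ N⁻¹.
So P = 0.002536 / 3.133×10⁻⁸ = 80.94 kN.
σ_{magnesium alloy} = P/A₁ = 80940/950 = 85.2 MPa, tensile.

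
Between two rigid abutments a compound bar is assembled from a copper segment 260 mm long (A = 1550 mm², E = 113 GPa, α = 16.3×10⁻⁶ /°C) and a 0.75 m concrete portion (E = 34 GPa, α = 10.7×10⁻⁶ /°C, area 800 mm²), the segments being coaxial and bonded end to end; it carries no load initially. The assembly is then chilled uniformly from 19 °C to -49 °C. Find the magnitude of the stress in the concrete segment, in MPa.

If the supports were absent, the total length change would be Σ αᵢΔT Lᵢ = 16.3×10⁻⁶×68×260 + 10.7×10⁻⁶×68×750 = 0.8339 mm.
The walls prevent any net length change, so an axial force P (same in every segment) develops. Compatibility: P · Σ Lᵢ/(AᵢEᵢ) = δ_free.
The series flexibility is Σ Lᵢ/(AᵢEᵢ) = 260/(1550×113×10³) + 750/(800×34×10³) = 2.906×10⁻⁵ mm/N.
P = 0.8339 / 2.906×10⁻⁵ = 28700 N = 28.7 kN, tensile.
σ_{concrete} = P / A = 28700 / 800 = 35.87 MPa.

σ ≈ 35.9 MPa (tensile)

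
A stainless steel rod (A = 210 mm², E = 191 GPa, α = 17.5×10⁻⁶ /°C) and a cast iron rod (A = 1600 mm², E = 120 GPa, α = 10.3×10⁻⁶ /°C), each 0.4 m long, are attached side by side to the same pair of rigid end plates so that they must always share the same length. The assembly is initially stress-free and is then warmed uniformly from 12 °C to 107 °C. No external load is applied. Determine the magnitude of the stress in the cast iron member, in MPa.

Equilibrium of a rigid end plate with no external load gives equal and opposite internal forces ±P in the two members. Since α_{stainless steel} > α_{cast iron}, heating drives the stainless steel into compression and the cast iron into tension.
Equating the net (thermal + elastic) strains gives |α₁ − α₂|·ΔT = P·[1/(A₁E₁) + 1/(A₂E₂)].
|α₁ − α₂|·ΔT = 7.2×10⁻⁶ × 95 = 0.000684.
1/(A₁E₁) + 1/(A₂E₂) = 1/(210×191×10³) + 1/(1600×120×10³) = 3.014×10⁻⁸ N⁻¹.
P = 0.000684 / 3.014×10⁻⁸ = 22690 N = 22.69 kN.
σ_{cast iron} = P/A₂ = 22690/1600 = 14.18 MPa, tensile.

σ ≈ 14.2 MPa (tensile)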